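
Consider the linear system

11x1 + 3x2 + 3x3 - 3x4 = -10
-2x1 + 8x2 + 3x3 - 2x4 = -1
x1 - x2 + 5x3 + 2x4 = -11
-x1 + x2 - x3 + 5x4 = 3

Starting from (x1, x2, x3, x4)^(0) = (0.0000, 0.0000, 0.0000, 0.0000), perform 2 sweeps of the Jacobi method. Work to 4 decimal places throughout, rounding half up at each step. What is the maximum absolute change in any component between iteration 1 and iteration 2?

Iteration 1:
  x1 = (-10 - (3)·0.0000 - (3)·0.0000 - (-3)·0.0000) / (11) = -0.9091
  x2 = (-1 - (-2)·0.0000 - (3)·0.0000 - (-2)·0.0000) / (8) = -0.1250
  x3 = (-11 - (1)·0.0000 - (-1)·0.0000 - (2)·0.0000) / (5) = -2.2000
  x4 = (3 - (-1)·0.0000 - (1)·0.0000 - (-1)·0.0000) / (5) = 0.6000
Iteration 2:
  x1 = (-10 - (3)·-0.1250 - (3)·-2.2000 - (-3)·0.6000) / (11) = -0.1114
  x2 = (-1 - (-2)·-0.9091 - (3)·-2.2000 - (-2)·0.6000) / (8) = 0.6227
  x3 = (-11 - (1)·-0.9091 - (-1)·-0.1250 - (2)·0.6000) / (5) = -2.2832
  x4 = (3 - (-1)·-0.9091 - (1)·-0.1250 - (-1)·-2.2000) / (5) = 0.0032
Change: (0.7977, 0.7477, -0.0832, -0.5968) → max |·| = 0.7977

0.7977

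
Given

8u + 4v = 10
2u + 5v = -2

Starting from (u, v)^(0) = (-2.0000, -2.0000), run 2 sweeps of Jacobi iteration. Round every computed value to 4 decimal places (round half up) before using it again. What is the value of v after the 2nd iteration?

-1.3000

Iteration 1:
  u = (10 - (4)·-2.0000) / (8) = 2.2500
  v = (-2 - (2)·-2.0000) / (5) = 0.4000
Iteration 2:
  u = (10 - (4)·0.4000) / (8) = 1.0500
  v = (-2 - (2)·2.2500) / (5) = -1.3000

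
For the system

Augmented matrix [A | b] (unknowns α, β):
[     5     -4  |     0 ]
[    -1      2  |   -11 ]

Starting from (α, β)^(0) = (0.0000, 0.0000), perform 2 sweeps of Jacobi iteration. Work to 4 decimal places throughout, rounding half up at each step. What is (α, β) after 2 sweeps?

Iteration 1:
  α = (0 - (-4)·0.0000) / (5) = 0.0000
  β = (-11 - (-1)·0.0000) / (2) = -5.5000
Iteration 2:
  α = (0 - (-4)·-5.5000) / (5) = -4.4000
  β = (-11 - (-1)·0.0000) / (2) = -5.5000

(-4.4000, -5.5000)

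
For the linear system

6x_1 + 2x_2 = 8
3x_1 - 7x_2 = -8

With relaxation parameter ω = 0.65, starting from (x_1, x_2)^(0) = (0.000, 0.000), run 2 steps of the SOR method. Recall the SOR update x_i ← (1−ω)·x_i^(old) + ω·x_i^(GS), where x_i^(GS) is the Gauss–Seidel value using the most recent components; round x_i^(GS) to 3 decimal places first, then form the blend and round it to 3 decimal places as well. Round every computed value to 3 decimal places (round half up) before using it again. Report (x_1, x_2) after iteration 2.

Iteration 1:
  x_1: GS value = (8 - (2)·0.000) / (6) = 1.333;  x_1 ← (1−ω)·0.000 + ω·1.333 = 0.866
  x_2: GS value = (-8 - (3)·0.866) / (-7) = 1.514;  x_2 ← (1−ω)·0.000 + ω·1.514 = 0.984
Iteration 2:
  x_1: GS value = (8 - (2)·0.984) / (6) = 1.005;  x_1 ← (1−ω)·0.866 + ω·1.005 = 0.956
  x_2: GS value = (-8 - (3)·0.956) / (-7) = 1.553;  x_2 ← (1−ω)·0.984 + ω·1.553 = 1.354

(0.956, 1.354)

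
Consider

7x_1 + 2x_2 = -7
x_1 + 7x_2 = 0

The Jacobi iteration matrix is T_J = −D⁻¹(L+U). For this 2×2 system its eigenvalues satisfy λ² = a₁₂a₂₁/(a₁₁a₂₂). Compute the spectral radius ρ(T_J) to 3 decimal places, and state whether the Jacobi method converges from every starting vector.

0.202

a₁₂a₂₁/(a₁₁a₂₂) = (2)·(1) / ((7)·(7)) = 0.040816
ρ = √|0.040816| = √0.040816 = 0.202
ρ < 1, so Jacobi converges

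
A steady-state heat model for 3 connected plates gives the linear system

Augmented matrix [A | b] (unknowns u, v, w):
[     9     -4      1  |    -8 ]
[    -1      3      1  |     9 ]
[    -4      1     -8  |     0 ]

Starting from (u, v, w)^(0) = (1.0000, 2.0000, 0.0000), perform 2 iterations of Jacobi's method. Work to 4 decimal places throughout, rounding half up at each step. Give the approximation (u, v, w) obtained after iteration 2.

Iteration 1:
  u = (-8 - (-4)·2.0000 - (1)·0.0000) / (9) = 0.0000
  v = (9 - (-1)·1.0000 - (1)·0.0000) / (3) = 3.3333
  w = (0 - (-4)·1.0000 - (1)·2.0000) / (-8) = -0.2500
Iteration 2:
  u = (-8 - (-4)·3.3333 - (1)·-0.2500) / (9) = 0.6204
  v = (9 - (-1)·0.0000 - (1)·-0.2500) / (3) = 3.0833
  w = (0 - (-4)·0.0000 - (1)·3.3333) / (-8) = 0.4167

(0.6204, 3.0833, 0.4167)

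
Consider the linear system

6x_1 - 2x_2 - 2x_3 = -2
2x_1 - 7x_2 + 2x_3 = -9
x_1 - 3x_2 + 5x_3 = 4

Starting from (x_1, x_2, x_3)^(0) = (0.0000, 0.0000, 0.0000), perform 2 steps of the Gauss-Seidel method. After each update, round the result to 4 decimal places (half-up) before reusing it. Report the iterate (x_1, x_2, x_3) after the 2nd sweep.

(0.5905, 1.9061, 1.8256)

Iteration 1:
  x_1 = (-2 - (-2)·0.0000 - (-2)·0.0000) / (6) = -0.3333
  x_2 = (-9 - (2)·-0.3333 - (2)·0.0000) / (-7) = 1.1905
  x_3 = (4 - (1)·-0.3333 - (-3)·1.1905) / (5) = 1.5810
Iteration 2:
  x_1 = (-2 - (-2)·1.1905 - (-2)·1.5810) / (6) = 0.5905
  x_2 = (-9 - (2)·0.5905 - (2)·1.5810) / (-7) = 1.9061
  x_3 = (4 - (1)·0.5905 - (-3)·1.9061) / (5) = 1.8256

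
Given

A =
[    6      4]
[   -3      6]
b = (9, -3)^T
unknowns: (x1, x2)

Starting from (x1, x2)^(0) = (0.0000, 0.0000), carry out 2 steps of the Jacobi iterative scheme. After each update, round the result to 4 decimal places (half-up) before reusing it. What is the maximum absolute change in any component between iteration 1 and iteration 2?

Iteration 1:
  x1 = (9 - (4)·0.0000) / (6) = 1.5000
  x2 = (-3 - (-3)·0.0000) / (6) = -0.5000
Iteration 2:
  x1 = (9 - (4)·-0.5000) / (6) = 1.8333
  x2 = (-3 - (-3)·1.5000) / (6) = 0.2500
Change: (0.3333, 0.7500) → max |·| = 0.7500

0.7500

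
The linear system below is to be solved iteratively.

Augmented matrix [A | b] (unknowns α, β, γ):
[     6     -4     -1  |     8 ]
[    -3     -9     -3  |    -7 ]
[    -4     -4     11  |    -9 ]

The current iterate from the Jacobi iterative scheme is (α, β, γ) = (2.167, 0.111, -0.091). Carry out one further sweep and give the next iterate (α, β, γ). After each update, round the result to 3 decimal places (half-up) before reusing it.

(1.392, 0.086, 0.010)

One sweep:
  α = (8 - (-4)·0.111 - (-1)·-0.091) / (6) = 1.392
  β = (-7 - (-3)·2.167 - (-3)·-0.091) / (-9) = 0.086
  γ = (-9 - (-4)·2.167 - (-4)·0.111) / (11) = 0.010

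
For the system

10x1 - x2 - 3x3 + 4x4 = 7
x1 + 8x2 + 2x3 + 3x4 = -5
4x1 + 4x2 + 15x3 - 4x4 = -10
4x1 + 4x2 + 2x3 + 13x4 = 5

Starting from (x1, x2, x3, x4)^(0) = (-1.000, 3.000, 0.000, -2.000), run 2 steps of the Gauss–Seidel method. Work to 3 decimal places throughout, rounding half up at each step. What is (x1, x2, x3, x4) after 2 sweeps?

(0.148, -0.274, -0.602, 0.516)

Iteration 1:
  x1 = (7 - (-1)·3.000 - (-3)·0.000 - (4)·-2.000) / (10) = 1.800
  x2 = (-5 - (1)·1.800 - (2)·0.000 - (3)·-2.000) / (8) = -0.100
  x3 = (-10 - (4)·1.800 - (4)·-0.100 - (-4)·-2.000) / (15) = -1.653
  x4 = (5 - (4)·1.800 - (4)·-0.100 - (2)·-1.653) / (13) = 0.116
Iteration 2:
  x1 = (7 - (-1)·-0.100 - (-3)·-1.653 - (4)·0.116) / (10) = 0.148
  x2 = (-5 - (1)·0.148 - (2)·-1.653 - (3)·0.116) / (8) = -0.274
  x3 = (-10 - (4)·0.148 - (4)·-0.274 - (-4)·0.116) / (15) = -0.602
  x4 = (5 - (4)·0.148 - (4)·-0.274 - (2)·-0.602) / (13) = 0.516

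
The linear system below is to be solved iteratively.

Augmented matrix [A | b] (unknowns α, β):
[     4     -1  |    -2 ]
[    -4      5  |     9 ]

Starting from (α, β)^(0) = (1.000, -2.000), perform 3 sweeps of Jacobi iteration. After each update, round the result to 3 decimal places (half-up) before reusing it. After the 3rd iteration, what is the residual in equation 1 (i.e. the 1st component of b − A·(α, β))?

Iteration 1:
  α = (-2 - (-1)·-2.000) / (4) = -1.000
  β = (9 - (-4)·1.000) / (5) = 2.600
Iteration 2:
  α = (-2 - (-1)·2.600) / (4) = 0.150
  β = (9 - (-4)·-1.000) / (5) = 1.000
Iteration 3:
  α = (-2 - (-1)·1.000) / (4) = -0.250
  β = (9 - (-4)·0.150) / (5) = 1.920
Residual b − A·x = (0.920, -1.600)

0.920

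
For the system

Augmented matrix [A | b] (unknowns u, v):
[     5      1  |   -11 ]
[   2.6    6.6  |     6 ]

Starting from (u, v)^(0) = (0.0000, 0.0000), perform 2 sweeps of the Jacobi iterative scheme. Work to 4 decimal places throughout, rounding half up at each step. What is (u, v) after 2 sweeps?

Iteration 1:
  u = (-11 - (1)·0.0000) / (5) = -2.2000
  v = (6 - (2.6)·0.0000) / (6.6) = 0.9091
Iteration 2:
  u = (-11 - (1)·0.9091) / (5) = -2.3818
  v = (6 - (2.6)·-2.2000) / (6.6) = 1.7758

(-2.3818, 1.7758)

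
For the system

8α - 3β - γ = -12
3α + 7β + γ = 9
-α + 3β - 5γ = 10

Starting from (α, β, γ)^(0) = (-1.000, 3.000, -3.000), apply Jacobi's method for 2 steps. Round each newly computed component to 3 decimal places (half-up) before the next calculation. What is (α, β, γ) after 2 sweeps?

(-0.696, 1.607, -0.564)

Iteration 1:
  α = (-12 - (-3)·3.000 - (-1)·-3.000) / (8) = -0.750
  β = (9 - (3)·-1.000 - (1)·-3.000) / (7) = 2.143
  γ = (10 - (-1)·-1.000 - (3)·3.000) / (-5) = 0.000
Iteration 2:
  α = (-12 - (-3)·2.143 - (-1)·0.000) / (8) = -0.696
  β = (9 - (3)·-0.750 - (1)·0.000) / (7) = 1.607
  γ = (10 - (-1)·-0.750 - (3)·2.143) / (-5) = -0.564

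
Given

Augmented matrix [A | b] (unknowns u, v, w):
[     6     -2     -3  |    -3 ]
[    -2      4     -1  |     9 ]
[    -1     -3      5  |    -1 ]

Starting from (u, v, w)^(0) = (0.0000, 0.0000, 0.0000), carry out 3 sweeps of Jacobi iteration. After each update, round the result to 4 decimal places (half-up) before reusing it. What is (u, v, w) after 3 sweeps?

Iteration 1:
  u = (-3 - (-2)·0.0000 - (-3)·0.0000) / (6) = -0.5000
  v = (9 - (-2)·0.0000 - (-1)·0.0000) / (4) = 2.2500
  w = (-1 - (-1)·0.0000 - (-3)·0.0000) / (5) = -0.2000
Iteration 2:
  u = (-3 - (-2)·2.2500 - (-3)·-0.2000) / (6) = 0.1500
  v = (9 - (-2)·-0.5000 - (-1)·-0.2000) / (4) = 1.9500
  w = (-1 - (-1)·-0.5000 - (-3)·2.2500) / (5) = 1.0500
Iteration 3:
  u = (-3 - (-2)·1.9500 - (-3)·1.0500) / (6) = 0.6750
  v = (9 - (-2)·0.1500 - (-1)·1.0500) / (4) = 2.5875
  w = (-1 - (-1)·0.1500 - (-3)·1.9500) / (5) = 1.0000

(0.6750, 2.5875, 1.0000)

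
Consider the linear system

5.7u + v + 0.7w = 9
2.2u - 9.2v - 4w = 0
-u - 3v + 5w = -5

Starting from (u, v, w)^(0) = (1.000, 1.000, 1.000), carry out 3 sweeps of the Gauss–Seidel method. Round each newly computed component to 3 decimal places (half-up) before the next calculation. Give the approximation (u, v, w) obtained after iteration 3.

Iteration 1:
  u = (9 - (1)·1.000 - (0.7)·1.000) / (5.7) = 1.281
  v = (0 - (2.2)·1.281 - (-4)·1.000) / (-9.2) = -0.128
  w = (-5 - (-1)·1.281 - (-3)·-0.128) / (5) = -0.821
Iteration 2:
  u = (9 - (1)·-0.128 - (0.7)·-0.821) / (5.7) = 1.702
  v = (0 - (2.2)·1.702 - (-4)·-0.821) / (-9.2) = 0.764
  w = (-5 - (-1)·1.702 - (-3)·0.764) / (5) = -0.201
Iteration 3:
  u = (9 - (1)·0.764 - (0.7)·-0.201) / (5.7) = 1.470
  v = (0 - (2.2)·1.470 - (-4)·-0.201) / (-9.2) = 0.439
  w = (-5 - (-1)·1.470 - (-3)·0.439) / (5) = -0.443

(1.470, 0.439, -0.443)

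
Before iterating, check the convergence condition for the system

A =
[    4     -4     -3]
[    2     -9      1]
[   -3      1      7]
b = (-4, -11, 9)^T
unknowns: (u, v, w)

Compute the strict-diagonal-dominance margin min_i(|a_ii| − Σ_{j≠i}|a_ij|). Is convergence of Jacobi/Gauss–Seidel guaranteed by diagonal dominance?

row 1: |4| − (4+3) = -3
row 2: |-9| − (2+1) = 6
row 3: |7| − (3+1) = 3
minimum over rows = -3 → not strictly diagonally dominant

-3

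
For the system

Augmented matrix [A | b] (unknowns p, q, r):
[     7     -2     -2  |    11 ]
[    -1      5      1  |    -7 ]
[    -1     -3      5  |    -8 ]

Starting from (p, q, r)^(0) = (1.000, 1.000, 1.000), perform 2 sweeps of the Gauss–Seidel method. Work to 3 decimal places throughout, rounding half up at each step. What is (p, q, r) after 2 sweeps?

(0.701, -0.885, -1.991)

Iteration 1:
  p = (11 - (-2)·1.000 - (-2)·1.000) / (7) = 2.143
  q = (-7 - (-1)·2.143 - (1)·1.000) / (5) = -1.171
  r = (-8 - (-1)·2.143 - (-3)·-1.171) / (5) = -1.874
Iteration 2:
  p = (11 - (-2)·-1.171 - (-2)·-1.874) / (7) = 0.701
  q = (-7 - (-1)·0.701 - (1)·-1.874) / (5) = -0.885
  r = (-8 - (-1)·0.701 - (-3)·-0.885) / (5) = -1.991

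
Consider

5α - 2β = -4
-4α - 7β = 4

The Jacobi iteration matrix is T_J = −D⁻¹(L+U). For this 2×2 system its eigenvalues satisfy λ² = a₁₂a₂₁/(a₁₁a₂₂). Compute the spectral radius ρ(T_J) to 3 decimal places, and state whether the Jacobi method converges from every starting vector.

0.478

a₁₂a₂₁/(a₁₁a₂₂) = (-2)·(-4) / ((5)·(-7)) = -0.228571
ρ = √|-0.228571| = √0.228571 = 0.478
ρ < 1, so Jacobi converges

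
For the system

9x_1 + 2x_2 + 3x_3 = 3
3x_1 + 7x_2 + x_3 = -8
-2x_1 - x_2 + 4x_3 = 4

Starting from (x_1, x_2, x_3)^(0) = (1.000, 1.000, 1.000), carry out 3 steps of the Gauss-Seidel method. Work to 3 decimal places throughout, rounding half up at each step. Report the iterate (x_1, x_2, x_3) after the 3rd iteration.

Iteration 1:
  x_1 = (3 - (2)·1.000 - (3)·1.000) / (9) = -0.222
  x_2 = (-8 - (3)·-0.222 - (1)·1.000) / (7) = -1.191
  x_3 = (4 - (-2)·-0.222 - (-1)·-1.191) / (4) = 0.591
Iteration 2:
  x_1 = (3 - (2)·-1.191 - (3)·0.591) / (9) = 0.401
  x_2 = (-8 - (3)·0.401 - (1)·0.591) / (7) = -1.399
  x_3 = (4 - (-2)·0.401 - (-1)·-1.399) / (4) = 0.851
Iteration 3:
  x_1 = (3 - (2)·-1.399 - (3)·0.851) / (9) = 0.361
  x_2 = (-8 - (3)·0.361 - (1)·0.851) / (7) = -1.419
  x_3 = (4 - (-2)·0.361 - (-1)·-1.419) / (4) = 0.826

(0.361, -1.419, 0.826)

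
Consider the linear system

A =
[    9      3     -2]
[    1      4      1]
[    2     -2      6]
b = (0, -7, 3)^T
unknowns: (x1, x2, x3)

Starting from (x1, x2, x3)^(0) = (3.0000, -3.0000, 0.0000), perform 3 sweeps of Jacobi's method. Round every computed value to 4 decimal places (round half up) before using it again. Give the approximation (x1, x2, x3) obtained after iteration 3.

Iteration 1:
  x1 = (0 - (3)·-3.0000 - (-2)·0.0000) / (9) = 1.0000
  x2 = (-7 - (1)·3.0000 - (1)·0.0000) / (4) = -2.5000
  x3 = (3 - (2)·3.0000 - (-2)·-3.0000) / (6) = -1.5000
Iteration 2:
  x1 = (0 - (3)·-2.5000 - (-2)·-1.5000) / (9) = 0.5000
  x2 = (-7 - (1)·1.0000 - (1)·-1.5000) / (4) = -1.6250
  x3 = (3 - (2)·1.0000 - (-2)·-2.5000) / (6) = -0.6667
Iteration 3:
  x1 = (0 - (3)·-1.6250 - (-2)·-0.6667) / (9) = 0.3935
  x2 = (-7 - (1)·0.5000 - (1)·-0.6667) / (4) = -1.7083
  x3 = (3 - (2)·0.5000 - (-2)·-1.6250) / (6) = -0.2083

(0.3935, -1.7083, -0.2083)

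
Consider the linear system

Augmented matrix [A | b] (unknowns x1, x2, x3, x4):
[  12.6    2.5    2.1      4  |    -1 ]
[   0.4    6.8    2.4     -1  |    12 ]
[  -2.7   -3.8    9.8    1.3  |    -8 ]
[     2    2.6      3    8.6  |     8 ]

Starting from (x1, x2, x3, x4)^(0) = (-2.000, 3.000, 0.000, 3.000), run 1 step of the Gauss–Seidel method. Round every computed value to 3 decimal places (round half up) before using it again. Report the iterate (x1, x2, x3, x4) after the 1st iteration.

(-1.627, 2.302, -0.770, 0.881)

Iteration 1:
  x1 = (-1 - (2.5)·3.000 - (2.1)·0.000 - (4)·3.000) / (12.6) = -1.627
  x2 = (12 - (0.4)·-1.627 - (2.4)·0.000 - (-1)·3.000) / (6.8) = 2.302
  x3 = (-8 - (-2.7)·-1.627 - (-3.8)·2.302 - (1.3)·3.000) / (9.8) = -0.770
  x4 = (8 - (2)·-1.627 - (2.6)·2.302 - (3)·-0.770) / (8.6) = 0.881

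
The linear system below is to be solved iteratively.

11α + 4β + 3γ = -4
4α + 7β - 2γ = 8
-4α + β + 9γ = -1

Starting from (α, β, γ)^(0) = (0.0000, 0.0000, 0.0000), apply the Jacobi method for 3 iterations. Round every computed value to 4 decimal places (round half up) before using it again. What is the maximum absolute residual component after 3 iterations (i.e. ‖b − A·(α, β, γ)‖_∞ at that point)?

Iteration 1:
  α = (-4 - (4)·0.0000 - (3)·0.0000) / (11) = -0.3636
  β = (8 - (4)·0.0000 - (-2)·0.0000) / (7) = 1.1429
  γ = (-1 - (-4)·0.0000 - (1)·0.0000) / (9) = -0.1111
Iteration 2:
  α = (-4 - (4)·1.1429 - (3)·-0.1111) / (11) = -0.7489
  β = (8 - (4)·-0.3636 - (-2)·-0.1111) / (7) = 1.3189
  γ = (-1 - (-4)·-0.3636 - (1)·1.1429) / (9) = -0.3997
Iteration 3:
  α = (-4 - (4)·1.3189 - (3)·-0.3997) / (11) = -0.7342
  β = (8 - (4)·-0.7489 - (-2)·-0.3997) / (7) = 1.4566
  γ = (-1 - (-4)·-0.7489 - (1)·1.3189) / (9) = -0.5905
Residual b − A·x = (0.0213, -0.4404, -0.0789); ∞-norm = 0.4404

0.4404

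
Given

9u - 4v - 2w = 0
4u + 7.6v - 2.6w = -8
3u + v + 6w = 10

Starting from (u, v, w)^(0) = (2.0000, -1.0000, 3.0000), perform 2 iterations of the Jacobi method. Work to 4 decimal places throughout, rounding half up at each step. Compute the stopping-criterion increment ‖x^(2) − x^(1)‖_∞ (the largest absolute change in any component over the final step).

Iteration 1:
  u = (0 - (-4)·-1.0000 - (-2)·3.0000) / (9) = 0.2222
  v = (-8 - (4)·2.0000 - (-2.6)·3.0000) / (7.6) = -1.0789
  w = (10 - (3)·2.0000 - (1)·-1.0000) / (6) = 0.8333
Iteration 2:
  u = (0 - (-4)·-1.0789 - (-2)·0.8333) / (9) = -0.2943
  v = (-8 - (4)·0.2222 - (-2.6)·0.8333) / (7.6) = -0.8845
  w = (10 - (3)·0.2222 - (1)·-1.0789) / (6) = 1.7354
Change: (-0.5165, 0.1944, 0.9021) → max |·| = 0.9021

0.9021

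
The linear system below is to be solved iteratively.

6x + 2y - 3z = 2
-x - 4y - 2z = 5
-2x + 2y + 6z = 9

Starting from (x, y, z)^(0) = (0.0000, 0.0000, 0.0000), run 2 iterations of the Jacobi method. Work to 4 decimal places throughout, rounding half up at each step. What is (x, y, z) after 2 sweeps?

(1.5000, -2.0833, 2.0278)

Iteration 1:
  x = (2 - (2)·0.0000 - (-3)·0.0000) / (6) = 0.3333
  y = (5 - (-1)·0.0000 - (-2)·0.0000) / (-4) = -1.2500
  z = (9 - (-2)·0.0000 - (2)·0.0000) / (6) = 1.5000
Iteration 2:
  x = (2 - (2)·-1.2500 - (-3)·1.5000) / (6) = 1.5000
  y = (5 - (-1)·0.3333 - (-2)·1.5000) / (-4) = -2.0833
  z = (9 - (-2)·0.3333 - (2)·-1.2500) / (6) = 2.0278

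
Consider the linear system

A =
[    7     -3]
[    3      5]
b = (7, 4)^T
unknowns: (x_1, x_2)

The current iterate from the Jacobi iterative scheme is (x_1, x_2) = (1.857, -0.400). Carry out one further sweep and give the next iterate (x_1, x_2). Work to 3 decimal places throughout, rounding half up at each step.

(0.829, -0.314)

One sweep:
  x_1 = (7 - (-3)·-0.400) / (7) = 0.829
  x_2 = (4 - (3)·1.857) / (5) = -0.314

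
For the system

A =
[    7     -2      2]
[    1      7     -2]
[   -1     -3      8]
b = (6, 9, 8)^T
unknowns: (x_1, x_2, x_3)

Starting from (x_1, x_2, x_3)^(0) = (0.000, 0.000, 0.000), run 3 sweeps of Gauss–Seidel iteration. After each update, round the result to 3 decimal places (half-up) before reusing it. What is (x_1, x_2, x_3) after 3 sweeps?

(0.834, 1.653, 1.724)

Iteration 1:
  x_1 = (6 - (-2)·0.000 - (2)·0.000) / (7) = 0.857
  x_2 = (9 - (1)·0.857 - (-2)·0.000) / (7) = 1.163
  x_3 = (8 - (-1)·0.857 - (-3)·1.163) / (8) = 1.543
Iteration 2:
  x_1 = (6 - (-2)·1.163 - (2)·1.543) / (7) = 0.749
  x_2 = (9 - (1)·0.749 - (-2)·1.543) / (7) = 1.620
  x_3 = (8 - (-1)·0.749 - (-3)·1.620) / (8) = 1.701
Iteration 3:
  x_1 = (6 - (-2)·1.620 - (2)·1.701) / (7) = 0.834
  x_2 = (9 - (1)·0.834 - (-2)·1.701) / (7) = 1.653
  x_3 = (8 - (-1)·0.834 - (-3)·1.653) / (8) = 1.724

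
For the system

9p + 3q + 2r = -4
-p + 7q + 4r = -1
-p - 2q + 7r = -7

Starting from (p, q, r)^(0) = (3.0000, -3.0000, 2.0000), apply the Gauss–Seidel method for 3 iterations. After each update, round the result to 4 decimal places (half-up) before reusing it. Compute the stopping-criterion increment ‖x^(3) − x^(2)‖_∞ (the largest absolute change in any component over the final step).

0.7736

Iteration 1:
  p = (-4 - (3)·-3.0000 - (2)·2.0000) / (9) = 0.1111
  q = (-1 - (-1)·0.1111 - (4)·2.0000) / (7) = -1.2698
  r = (-7 - (-1)·0.1111 - (-2)·-1.2698) / (7) = -1.3469
Iteration 2:
  p = (-4 - (3)·-1.2698 - (2)·-1.3469) / (9) = 0.2781
  q = (-1 - (-1)·0.2781 - (4)·-1.3469) / (7) = 0.6665
  r = (-7 - (-1)·0.2781 - (-2)·0.6665) / (7) = -0.7698
Iteration 3:
  p = (-4 - (3)·0.6665 - (2)·-0.7698) / (9) = -0.4955
  q = (-1 - (-1)·-0.4955 - (4)·-0.7698) / (7) = 0.2262
  r = (-7 - (-1)·-0.4955 - (-2)·0.2262) / (7) = -1.0062
Change: (-0.7736, -0.4403, -0.2364) → max |·| = 0.7736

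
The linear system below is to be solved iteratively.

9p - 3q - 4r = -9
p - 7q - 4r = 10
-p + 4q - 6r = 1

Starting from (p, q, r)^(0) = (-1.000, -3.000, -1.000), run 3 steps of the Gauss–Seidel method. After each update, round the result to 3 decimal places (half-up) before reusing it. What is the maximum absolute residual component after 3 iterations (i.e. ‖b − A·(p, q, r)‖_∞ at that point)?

0.701

Iteration 1:
  p = (-9 - (-3)·-3.000 - (-4)·-1.000) / (9) = -2.444
  q = (10 - (1)·-2.444 - (-4)·-1.000) / (-7) = -1.206
  r = (1 - (-1)·-2.444 - (4)·-1.206) / (-6) = -0.563
Iteration 2:
  p = (-9 - (-3)·-1.206 - (-4)·-0.563) / (9) = -1.652
  q = (10 - (1)·-1.652 - (-4)·-0.563) / (-7) = -1.343
  r = (1 - (-1)·-1.652 - (4)·-1.343) / (-6) = -0.787
Iteration 3:
  p = (-9 - (-3)·-1.343 - (-4)·-0.787) / (9) = -1.797
  q = (10 - (1)·-1.797 - (-4)·-0.787) / (-7) = -1.236
  r = (1 - (-1)·-1.797 - (4)·-1.236) / (-6) = -0.691
Residual b − A·x = (0.701, 0.381, 0.001); ∞-norm = 0.701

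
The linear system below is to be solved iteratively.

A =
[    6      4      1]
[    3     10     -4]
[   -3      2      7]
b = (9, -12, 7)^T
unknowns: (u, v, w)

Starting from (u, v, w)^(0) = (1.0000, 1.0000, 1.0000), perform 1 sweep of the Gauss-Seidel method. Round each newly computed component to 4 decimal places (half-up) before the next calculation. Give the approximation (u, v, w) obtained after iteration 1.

Iteration 1:
  u = (9 - (4)·1.0000 - (1)·1.0000) / (6) = 0.6667
  v = (-12 - (3)·0.6667 - (-4)·1.0000) / (10) = -1.0000
  w = (7 - (-3)·0.6667 - (2)·-1.0000) / (7) = 1.5714

(0.6667, -1.0000, 1.5714)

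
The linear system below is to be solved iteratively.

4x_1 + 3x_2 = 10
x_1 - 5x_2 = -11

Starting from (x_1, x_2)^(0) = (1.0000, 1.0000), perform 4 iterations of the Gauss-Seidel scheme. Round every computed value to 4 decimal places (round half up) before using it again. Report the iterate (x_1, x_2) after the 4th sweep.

(0.7357, 2.3471)

Iteration 1:
  x_1 = (10 - (3)·1.0000) / (4) = 1.7500
  x_2 = (-11 - (1)·1.7500) / (-5) = 2.5500
Iteration 2:
  x_1 = (10 - (3)·2.5500) / (4) = 0.5875
  x_2 = (-11 - (1)·0.5875) / (-5) = 2.3175
Iteration 3:
  x_1 = (10 - (3)·2.3175) / (4) = 0.7619
  x_2 = (-11 - (1)·0.7619) / (-5) = 2.3524
Iteration 4:
  x_1 = (10 - (3)·2.3524) / (4) = 0.7357
  x_2 = (-11 - (1)·0.7357) / (-5) = 2.3471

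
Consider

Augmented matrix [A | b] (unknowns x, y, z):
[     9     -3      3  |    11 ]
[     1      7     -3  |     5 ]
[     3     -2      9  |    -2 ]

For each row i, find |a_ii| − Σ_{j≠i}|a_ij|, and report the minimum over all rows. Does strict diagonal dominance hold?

row 1: |9| − (3+3) = 3
row 2: |7| − (1+3) = 3
row 3: |9| − (3+2) = 4
minimum over rows = 3 → strictly diagonally dominant (convergence guaranteed)

3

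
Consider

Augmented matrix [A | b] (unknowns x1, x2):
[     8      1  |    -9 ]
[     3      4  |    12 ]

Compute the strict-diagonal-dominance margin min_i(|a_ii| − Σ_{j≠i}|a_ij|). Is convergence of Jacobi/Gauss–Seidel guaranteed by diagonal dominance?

1

row 1: |8| − (1) = 7
row 2: |4| − (3) = 1
minimum over rows = 1 → strictly diagonally dominant (convergence guaranteed)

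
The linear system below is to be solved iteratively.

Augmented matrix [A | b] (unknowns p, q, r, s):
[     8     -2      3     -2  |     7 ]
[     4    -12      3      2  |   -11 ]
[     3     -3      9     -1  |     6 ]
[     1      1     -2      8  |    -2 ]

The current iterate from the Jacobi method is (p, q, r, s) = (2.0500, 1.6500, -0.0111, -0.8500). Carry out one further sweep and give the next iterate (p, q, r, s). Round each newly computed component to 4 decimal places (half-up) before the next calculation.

One sweep:
  p = (7 - (-2)·1.6500 - (3)·-0.0111 - (-2)·-0.8500) / (8) = 1.0792
  q = (-11 - (4)·2.0500 - (3)·-0.0111 - (2)·-0.8500) / (-12) = 1.4556
  r = (6 - (3)·2.0500 - (-3)·1.6500 - (-1)·-0.8500) / (9) = 0.4389
  s = (-2 - (1)·2.0500 - (1)·1.6500 - (-2)·-0.0111) / (8) = -0.7153

(1.0792, 1.4556, 0.4389, -0.7153)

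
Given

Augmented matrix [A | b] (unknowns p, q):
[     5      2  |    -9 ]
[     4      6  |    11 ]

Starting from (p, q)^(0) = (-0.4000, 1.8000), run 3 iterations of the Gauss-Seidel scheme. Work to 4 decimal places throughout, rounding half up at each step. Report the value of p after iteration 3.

-3.3881

Iteration 1:
  p = (-9 - (2)·1.8000) / (5) = -2.5200
  q = (11 - (4)·-2.5200) / (6) = 3.5133
Iteration 2:
  p = (-9 - (2)·3.5133) / (5) = -3.2053
  q = (11 - (4)·-3.2053) / (6) = 3.9702
Iteration 3:
  p = (-9 - (2)·3.9702) / (5) = -3.3881
  q = (11 - (4)·-3.3881) / (6) = 4.0921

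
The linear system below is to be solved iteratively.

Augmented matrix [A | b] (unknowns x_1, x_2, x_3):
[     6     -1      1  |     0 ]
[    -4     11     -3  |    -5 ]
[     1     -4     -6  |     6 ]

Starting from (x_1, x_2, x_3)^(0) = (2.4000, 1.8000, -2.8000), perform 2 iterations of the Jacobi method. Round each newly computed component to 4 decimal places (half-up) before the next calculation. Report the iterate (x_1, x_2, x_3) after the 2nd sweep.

(0.2424, -0.6667, -0.6419)

Iteration 1:
  x_1 = (0 - (-1)·1.8000 - (1)·-2.8000) / (6) = 0.7667
  x_2 = (-5 - (-4)·2.4000 - (-3)·-2.8000) / (11) = -0.3455
  x_3 = (6 - (1)·2.4000 - (-4)·1.8000) / (-6) = -1.8000
Iteration 2:
  x_1 = (0 - (-1)·-0.3455 - (1)·-1.8000) / (6) = 0.2424
  x_2 = (-5 - (-4)·0.7667 - (-3)·-1.8000) / (11) = -0.6667
  x_3 = (6 - (1)·0.7667 - (-4)·-0.3455) / (-6) = -0.6419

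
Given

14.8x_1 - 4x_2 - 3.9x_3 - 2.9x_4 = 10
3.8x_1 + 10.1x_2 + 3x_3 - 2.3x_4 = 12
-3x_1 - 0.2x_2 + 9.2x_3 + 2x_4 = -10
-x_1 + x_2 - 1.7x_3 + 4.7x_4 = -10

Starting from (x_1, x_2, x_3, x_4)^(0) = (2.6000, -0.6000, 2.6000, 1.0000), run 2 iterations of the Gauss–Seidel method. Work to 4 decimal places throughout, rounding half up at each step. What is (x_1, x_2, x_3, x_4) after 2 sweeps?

(0.0609, 0.9243, -0.5769, -2.5200)

Iteration 1:
  x_1 = (10 - (-4)·-0.6000 - (-3.9)·2.6000 - (-2.9)·1.0000) / (14.8) = 1.3946
  x_2 = (12 - (3.8)·1.3946 - (3)·2.6000 - (-2.3)·1.0000) / (10.1) = 0.1189
  x_3 = (-10 - (-3)·1.3946 - (-0.2)·0.1189 - (2)·1.0000) / (9.2) = -0.8470
  x_4 = (-10 - (-1)·1.3946 - (1)·0.1189 - (-1.7)·-0.8470) / (4.7) = -2.1626
Iteration 2:
  x_1 = (10 - (-4)·0.1189 - (-3.9)·-0.8470 - (-2.9)·-2.1626) / (14.8) = 0.0609
  x_2 = (12 - (3.8)·0.0609 - (3)·-0.8470 - (-2.3)·-2.1626) / (10.1) = 0.9243
  x_3 = (-10 - (-3)·0.0609 - (-0.2)·0.9243 - (2)·-2.1626) / (9.2) = -0.5769
  x_4 = (-10 - (-1)·0.0609 - (1)·0.9243 - (-1.7)·-0.5769) / (4.7) = -2.5200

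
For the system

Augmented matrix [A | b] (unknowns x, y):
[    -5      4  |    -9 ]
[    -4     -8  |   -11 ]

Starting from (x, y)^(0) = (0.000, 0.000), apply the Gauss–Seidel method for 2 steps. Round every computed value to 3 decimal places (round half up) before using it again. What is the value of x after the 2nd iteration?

2.180

Iteration 1:
  x = (-9 - (4)·0.000) / (-5) = 1.800
  y = (-11 - (-4)·1.800) / (-8) = 0.475
Iteration 2:
  x = (-9 - (4)·0.475) / (-5) = 2.180
  y = (-11 - (-4)·2.180) / (-8) = 0.285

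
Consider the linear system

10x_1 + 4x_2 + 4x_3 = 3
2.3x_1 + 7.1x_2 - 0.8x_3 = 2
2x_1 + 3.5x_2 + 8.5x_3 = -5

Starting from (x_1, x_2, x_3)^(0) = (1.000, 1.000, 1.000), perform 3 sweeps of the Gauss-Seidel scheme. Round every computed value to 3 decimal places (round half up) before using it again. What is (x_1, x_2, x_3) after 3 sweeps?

(0.548, 0.024, -0.727)

Iteration 1:
  x_1 = (3 - (4)·1.000 - (4)·1.000) / (10) = -0.500
  x_2 = (2 - (2.3)·-0.500 - (-0.8)·1.000) / (7.1) = 0.556
  x_3 = (-5 - (2)·-0.500 - (3.5)·0.556) / (8.5) = -0.700
Iteration 2:
  x_1 = (3 - (4)·0.556 - (4)·-0.700) / (10) = 0.358
  x_2 = (2 - (2.3)·0.358 - (-0.8)·-0.700) / (7.1) = 0.087
  x_3 = (-5 - (2)·0.358 - (3.5)·0.087) / (8.5) = -0.708
Iteration 3:
  x_1 = (3 - (4)·0.087 - (4)·-0.708) / (10) = 0.548
  x_2 = (2 - (2.3)·0.548 - (-0.8)·-0.708) / (7.1) = 0.024
  x_3 = (-5 - (2)·0.548 - (3.5)·0.024) / (8.5) = -0.727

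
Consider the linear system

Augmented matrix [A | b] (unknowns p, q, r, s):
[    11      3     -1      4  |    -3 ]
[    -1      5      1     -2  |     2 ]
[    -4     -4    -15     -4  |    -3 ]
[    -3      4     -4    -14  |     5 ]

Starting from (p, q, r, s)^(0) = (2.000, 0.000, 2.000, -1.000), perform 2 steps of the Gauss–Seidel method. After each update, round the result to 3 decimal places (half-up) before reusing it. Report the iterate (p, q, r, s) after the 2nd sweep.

Iteration 1:
  p = (-3 - (3)·0.000 - (-1)·2.000 - (4)·-1.000) / (11) = 0.273
  q = (2 - (-1)·0.273 - (1)·2.000 - (-2)·-1.000) / (5) = -0.345
  r = (-3 - (-4)·0.273 - (-4)·-0.345 - (-4)·-1.000) / (-15) = 0.486
  s = (5 - (-3)·0.273 - (4)·-0.345 - (-4)·0.486) / (-14) = -0.653
Iteration 2:
  p = (-3 - (3)·-0.345 - (-1)·0.486 - (4)·-0.653) / (11) = 0.103
  q = (2 - (-1)·0.103 - (1)·0.486 - (-2)·-0.653) / (5) = 0.062
  r = (-3 - (-4)·0.103 - (-4)·0.062 - (-4)·-0.653) / (-15) = 0.330
  s = (5 - (-3)·0.103 - (4)·0.062 - (-4)·0.330) / (-14) = -0.456

(0.103, 0.062, 0.330, -0.456)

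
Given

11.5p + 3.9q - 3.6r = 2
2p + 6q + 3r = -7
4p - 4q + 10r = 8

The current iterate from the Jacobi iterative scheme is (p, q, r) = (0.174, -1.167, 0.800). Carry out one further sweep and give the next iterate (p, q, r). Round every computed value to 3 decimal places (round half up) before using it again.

One sweep:
  p = (2 - (3.9)·-1.167 - (-3.6)·0.800) / (11.5) = 0.820
  q = (-7 - (2)·0.174 - (3)·0.800) / (6) = -1.625
  r = (8 - (4)·0.174 - (-4)·-1.167) / (10) = 0.264

(0.820, -1.625, 0.264)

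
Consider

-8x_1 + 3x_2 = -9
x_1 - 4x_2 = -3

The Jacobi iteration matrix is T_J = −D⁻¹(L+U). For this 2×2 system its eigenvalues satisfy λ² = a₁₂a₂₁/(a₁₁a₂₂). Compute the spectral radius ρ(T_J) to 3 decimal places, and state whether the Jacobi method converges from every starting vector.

0.306

a₁₂a₂₁/(a₁₁a₂₂) = (3)·(1) / ((-8)·(-4)) = 0.093750
ρ = √|0.093750| = √0.093750 = 0.306
ρ < 1, so Jacobi converges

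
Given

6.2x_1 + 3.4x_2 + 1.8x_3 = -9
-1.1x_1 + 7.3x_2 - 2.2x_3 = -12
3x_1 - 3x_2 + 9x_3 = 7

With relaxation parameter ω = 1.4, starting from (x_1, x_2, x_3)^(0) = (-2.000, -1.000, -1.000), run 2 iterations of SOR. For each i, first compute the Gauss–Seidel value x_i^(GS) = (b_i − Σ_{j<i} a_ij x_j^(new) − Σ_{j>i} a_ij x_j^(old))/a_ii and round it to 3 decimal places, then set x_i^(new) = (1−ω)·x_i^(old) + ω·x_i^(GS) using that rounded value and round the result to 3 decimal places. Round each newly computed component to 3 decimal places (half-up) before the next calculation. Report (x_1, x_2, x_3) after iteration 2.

Iteration 1:
  x_1: GS value = (-9 - (3.4)·-1.000 - (1.8)·-1.000) / (6.2) = -0.613;  x_1 ← (1−ω)·-2.000 + ω·-0.613 = -0.058
  x_2: GS value = (-12 - (-1.1)·-0.058 - (-2.2)·-1.000) / (7.3) = -1.954;  x_2 ← (1−ω)·-1.000 + ω·-1.954 = -2.336
  x_3: GS value = (7 - (3)·-0.058 - (-3)·-2.336) / (9) = 0.018;  x_3 ← (1−ω)·-1.000 + ω·0.018 = 0.425
Iteration 2:
  x_1: GS value = (-9 - (3.4)·-2.336 - (1.8)·0.425) / (6.2) = -0.294;  x_1 ← (1−ω)·-0.058 + ω·-0.294 = -0.388
  x_2: GS value = (-12 - (-1.1)·-0.388 - (-2.2)·0.425) / (7.3) = -1.574;  x_2 ← (1−ω)·-2.336 + ω·-1.574 = -1.269
  x_3: GS value = (7 - (3)·-0.388 - (-3)·-1.269) / (9) = 0.484;  x_3 ← (1−ω)·0.425 + ω·0.484 = 0.508

(-0.388, -1.269, 0.508)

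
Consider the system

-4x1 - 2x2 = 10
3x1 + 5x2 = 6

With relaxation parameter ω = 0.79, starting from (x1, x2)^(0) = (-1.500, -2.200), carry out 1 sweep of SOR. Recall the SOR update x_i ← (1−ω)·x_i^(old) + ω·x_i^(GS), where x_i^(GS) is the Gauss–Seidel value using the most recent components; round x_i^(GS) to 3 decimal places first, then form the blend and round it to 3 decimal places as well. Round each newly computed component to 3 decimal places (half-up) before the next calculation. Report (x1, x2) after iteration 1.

(-1.421, 1.160)

Iteration 1:
  x1: GS value = (10 - (-2)·-2.200) / (-4) = -1.400;  x1 ← (1−ω)·-1.500 + ω·-1.400 = -1.421
  x2: GS value = (6 - (3)·-1.421) / (5) = 2.053;  x2 ← (1−ω)·-2.200 + ω·2.053 = 1.160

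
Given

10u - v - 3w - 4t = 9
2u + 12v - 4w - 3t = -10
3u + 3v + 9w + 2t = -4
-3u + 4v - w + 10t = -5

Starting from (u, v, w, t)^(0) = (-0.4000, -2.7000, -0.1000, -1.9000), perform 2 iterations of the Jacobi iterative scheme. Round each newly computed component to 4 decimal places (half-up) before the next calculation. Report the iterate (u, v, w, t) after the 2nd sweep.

(1.2558, -0.3571, -0.0661, 0.0631)

Iteration 1:
  u = (9 - (-1)·-2.7000 - (-3)·-0.1000 - (-4)·-1.9000) / (10) = -0.1600
  v = (-10 - (2)·-0.4000 - (-4)·-0.1000 - (-3)·-1.9000) / (12) = -1.2750
  w = (-4 - (3)·-0.4000 - (3)·-2.7000 - (2)·-1.9000) / (9) = 1.0111
  t = (-5 - (-3)·-0.4000 - (4)·-2.7000 - (-1)·-0.1000) / (10) = 0.4500
Iteration 2:
  u = (9 - (-1)·-1.2750 - (-3)·1.0111 - (-4)·0.4500) / (10) = 1.2558
  v = (-10 - (2)·-0.1600 - (-4)·1.0111 - (-3)·0.4500) / (12) = -0.3571
  w = (-4 - (3)·-0.1600 - (3)·-1.2750 - (2)·0.4500) / (9) = -0.0661
  t = (-5 - (-3)·-0.1600 - (4)·-1.2750 - (-1)·1.0111) / (10) = 0.0631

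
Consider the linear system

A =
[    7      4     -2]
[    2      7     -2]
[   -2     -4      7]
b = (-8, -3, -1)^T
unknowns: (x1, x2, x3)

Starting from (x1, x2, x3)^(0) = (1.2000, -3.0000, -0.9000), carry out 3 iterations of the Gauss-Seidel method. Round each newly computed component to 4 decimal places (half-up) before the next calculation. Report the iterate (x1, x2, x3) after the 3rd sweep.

(-1.1177, -0.2726, -0.6180)

Iteration 1:
  x1 = (-8 - (4)·-3.0000 - (-2)·-0.9000) / (7) = 0.3143
  x2 = (-3 - (2)·0.3143 - (-2)·-0.9000) / (7) = -0.7755
  x3 = (-1 - (-2)·0.3143 - (-4)·-0.7755) / (7) = -0.4962
Iteration 2:
  x1 = (-8 - (4)·-0.7755 - (-2)·-0.4962) / (7) = -0.8415
  x2 = (-3 - (2)·-0.8415 - (-2)·-0.4962) / (7) = -0.3299
  x3 = (-1 - (-2)·-0.8415 - (-4)·-0.3299) / (7) = -0.5718
Iteration 3:
  x1 = (-8 - (4)·-0.3299 - (-2)·-0.5718) / (7) = -1.1177
  x2 = (-3 - (2)·-1.1177 - (-2)·-0.5718) / (7) = -0.2726
  x3 = (-1 - (-2)·-1.1177 - (-4)·-0.2726) / (7) = -0.6180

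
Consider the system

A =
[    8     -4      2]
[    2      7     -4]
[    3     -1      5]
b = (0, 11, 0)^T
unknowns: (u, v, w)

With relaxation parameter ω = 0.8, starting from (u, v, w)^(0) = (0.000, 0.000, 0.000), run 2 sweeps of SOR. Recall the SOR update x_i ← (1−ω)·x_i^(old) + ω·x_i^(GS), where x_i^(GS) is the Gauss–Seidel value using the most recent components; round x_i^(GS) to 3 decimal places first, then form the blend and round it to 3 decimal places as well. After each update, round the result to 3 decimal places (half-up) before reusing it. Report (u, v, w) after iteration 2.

Iteration 1:
  u: GS value = (0 - (-4)·0.000 - (2)·0.000) / (8) = 0.000;  u ← (1−ω)·0.000 + ω·0.000 = 0.000
  v: GS value = (11 - (2)·0.000 - (-4)·0.000) / (7) = 1.571;  v ← (1−ω)·0.000 + ω·1.571 = 1.257
  w: GS value = (0 - (3)·0.000 - (-1)·1.257) / (5) = 0.251;  w ← (1−ω)·0.000 + ω·0.251 = 0.201
Iteration 2:
  u: GS value = (0 - (-4)·1.257 - (2)·0.201) / (8) = 0.578;  u ← (1−ω)·0.000 + ω·0.578 = 0.462
  v: GS value = (11 - (2)·0.462 - (-4)·0.201) / (7) = 1.554;  v ← (1−ω)·1.257 + ω·1.554 = 1.495
  w: GS value = (0 - (3)·0.462 - (-1)·1.495) / (5) = 0.022;  w ← (1−ω)·0.201 + ω·0.022 = 0.058

(0.462, 1.495, 0.058)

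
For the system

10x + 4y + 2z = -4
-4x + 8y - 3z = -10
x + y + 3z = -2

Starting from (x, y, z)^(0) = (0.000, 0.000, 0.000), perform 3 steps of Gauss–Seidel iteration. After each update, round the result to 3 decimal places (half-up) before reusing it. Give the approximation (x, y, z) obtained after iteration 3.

Iteration 1:
  x = (-4 - (4)·0.000 - (2)·0.000) / (10) = -0.400
  y = (-10 - (-4)·-0.400 - (-3)·0.000) / (8) = -1.450
  z = (-2 - (1)·-0.400 - (1)·-1.450) / (3) = -0.050
Iteration 2:
  x = (-4 - (4)·-1.450 - (2)·-0.050) / (10) = 0.190
  y = (-10 - (-4)·0.190 - (-3)·-0.050) / (8) = -1.174
  z = (-2 - (1)·0.190 - (1)·-1.174) / (3) = -0.339
Iteration 3:
  x = (-4 - (4)·-1.174 - (2)·-0.339) / (10) = 0.137
  y = (-10 - (-4)·0.137 - (-3)·-0.339) / (8) = -1.309
  z = (-2 - (1)·0.137 - (1)·-1.309) / (3) = -0.276

(0.137, -1.309, -0.276)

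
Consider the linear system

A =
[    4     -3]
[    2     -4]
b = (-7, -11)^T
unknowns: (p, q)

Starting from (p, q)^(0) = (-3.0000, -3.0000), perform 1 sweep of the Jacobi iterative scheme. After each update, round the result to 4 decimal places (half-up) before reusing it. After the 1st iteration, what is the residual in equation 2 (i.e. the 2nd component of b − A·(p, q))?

Iteration 1:
  p = (-7 - (-3)·-3.0000) / (4) = -4.0000
  q = (-11 - (2)·-3.0000) / (-4) = 1.2500
Residual b − A·x = (12.7500, 2.0000)

2.0000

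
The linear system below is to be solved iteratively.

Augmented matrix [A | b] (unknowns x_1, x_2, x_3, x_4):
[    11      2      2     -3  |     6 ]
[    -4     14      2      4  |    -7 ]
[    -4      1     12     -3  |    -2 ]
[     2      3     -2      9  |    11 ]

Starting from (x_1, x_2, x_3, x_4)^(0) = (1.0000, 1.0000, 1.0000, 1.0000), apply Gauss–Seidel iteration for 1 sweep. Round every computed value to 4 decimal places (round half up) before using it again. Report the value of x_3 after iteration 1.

0.3014

Iteration 1:
  x_1 = (6 - (2)·1.0000 - (2)·1.0000 - (-3)·1.0000) / (11) = 0.4545
  x_2 = (-7 - (-4)·0.4545 - (2)·1.0000 - (4)·1.0000) / (14) = -0.7987
  x_3 = (-2 - (-4)·0.4545 - (1)·-0.7987 - (-3)·1.0000) / (12) = 0.3014
  x_4 = (11 - (2)·0.4545 - (3)·-0.7987 - (-2)·0.3014) / (9) = 1.4544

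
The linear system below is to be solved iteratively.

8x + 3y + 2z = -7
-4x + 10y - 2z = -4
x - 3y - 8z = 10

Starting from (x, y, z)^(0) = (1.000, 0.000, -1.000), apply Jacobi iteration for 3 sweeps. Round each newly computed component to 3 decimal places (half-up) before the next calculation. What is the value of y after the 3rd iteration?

Iteration 1:
  x = (-7 - (3)·0.000 - (2)·-1.000) / (8) = -0.625
  y = (-4 - (-4)·1.000 - (-2)·-1.000) / (10) = -0.200
  z = (10 - (1)·1.000 - (-3)·0.000) / (-8) = -1.125
Iteration 2:
  x = (-7 - (3)·-0.200 - (2)·-1.125) / (8) = -0.519
  y = (-4 - (-4)·-0.625 - (-2)·-1.125) / (10) = -0.875
  z = (10 - (1)·-0.625 - (-3)·-0.200) / (-8) = -1.253
Iteration 3:
  x = (-7 - (3)·-0.875 - (2)·-1.253) / (8) = -0.234
  y = (-4 - (-4)·-0.519 - (-2)·-1.253) / (10) = -0.858
  z = (10 - (1)·-0.519 - (-3)·-0.875) / (-8) = -0.987

-0.858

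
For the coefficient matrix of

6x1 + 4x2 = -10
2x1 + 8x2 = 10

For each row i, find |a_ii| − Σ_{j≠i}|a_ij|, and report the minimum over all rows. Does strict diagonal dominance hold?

row 1: |6| − (4) = 2
row 2: |8| − (2) = 6
minimum over rows = 2 → strictly diagonally dominant (convergence guaranteed)

2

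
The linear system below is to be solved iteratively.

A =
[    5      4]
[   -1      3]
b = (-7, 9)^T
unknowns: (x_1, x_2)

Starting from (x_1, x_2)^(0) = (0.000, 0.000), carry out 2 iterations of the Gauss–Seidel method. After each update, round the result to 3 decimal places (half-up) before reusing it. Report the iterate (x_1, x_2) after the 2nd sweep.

Iteration 1:
  x_1 = (-7 - (4)·0.000) / (5) = -1.400
  x_2 = (9 - (-1)·-1.400) / (3) = 2.533
Iteration 2:
  x_1 = (-7 - (4)·2.533) / (5) = -3.426
  x_2 = (9 - (-1)·-3.426) / (3) = 1.858

(-3.426, 1.858)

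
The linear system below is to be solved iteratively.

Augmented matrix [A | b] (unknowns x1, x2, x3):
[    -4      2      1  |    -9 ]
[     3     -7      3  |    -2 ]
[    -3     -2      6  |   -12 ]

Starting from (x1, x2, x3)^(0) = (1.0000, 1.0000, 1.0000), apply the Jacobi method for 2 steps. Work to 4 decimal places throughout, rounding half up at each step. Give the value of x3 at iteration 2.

Iteration 1:
  x1 = (-9 - (2)·1.0000 - (1)·1.0000) / (-4) = 3.0000
  x2 = (-2 - (3)·1.0000 - (3)·1.0000) / (-7) = 1.1429
  x3 = (-12 - (-3)·1.0000 - (-2)·1.0000) / (6) = -1.1667
Iteration 2:
  x1 = (-9 - (2)·1.1429 - (1)·-1.1667) / (-4) = 2.5298
  x2 = (-2 - (3)·3.0000 - (3)·-1.1667) / (-7) = 1.0714
  x3 = (-12 - (-3)·3.0000 - (-2)·1.1429) / (6) = -0.1190

-0.1190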